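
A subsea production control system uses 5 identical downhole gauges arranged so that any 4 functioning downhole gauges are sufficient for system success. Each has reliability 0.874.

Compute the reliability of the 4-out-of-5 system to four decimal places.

0.8776

R = Σ_{i=4}^{5} C(5,i) p^i (1−p)^{5−i} with p = 0.874
C(5,4)·0.874^4·0.126^1 = 0.367609
C(5,5)·0.874^5·0.126^0 = 0.509985
Sum = 0.8776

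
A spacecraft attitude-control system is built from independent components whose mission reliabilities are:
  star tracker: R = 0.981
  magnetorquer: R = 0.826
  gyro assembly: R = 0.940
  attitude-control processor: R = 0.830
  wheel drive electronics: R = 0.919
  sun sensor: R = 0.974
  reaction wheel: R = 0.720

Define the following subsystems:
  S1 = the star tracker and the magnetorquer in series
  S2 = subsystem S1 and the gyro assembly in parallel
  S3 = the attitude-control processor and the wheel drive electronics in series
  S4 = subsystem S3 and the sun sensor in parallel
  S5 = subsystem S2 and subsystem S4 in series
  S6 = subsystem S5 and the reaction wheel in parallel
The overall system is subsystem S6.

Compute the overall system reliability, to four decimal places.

Series (star tracker and magnetorquer): 0.981000 × 0.826000 = 0.810306
Parallel ([0.810306] and gyro assembly): 1 − (1 − 0.810306)(1 − 0.940000) = 0.988618
Series (attitude-control processor and wheel drive electronics): 0.830000 × 0.919000 = 0.762770
Parallel ([0.762770] and sun sensor): 1 − (1 − 0.762770)(1 − 0.974000) = 0.993832
Series ([0.988618] and [0.993832]): 0.988618 × 0.993832 = 0.982520
Parallel ([0.982520] and reaction wheel): 1 − (1 − 0.982520)(1 − 0.720000) = 0.9951

0.9951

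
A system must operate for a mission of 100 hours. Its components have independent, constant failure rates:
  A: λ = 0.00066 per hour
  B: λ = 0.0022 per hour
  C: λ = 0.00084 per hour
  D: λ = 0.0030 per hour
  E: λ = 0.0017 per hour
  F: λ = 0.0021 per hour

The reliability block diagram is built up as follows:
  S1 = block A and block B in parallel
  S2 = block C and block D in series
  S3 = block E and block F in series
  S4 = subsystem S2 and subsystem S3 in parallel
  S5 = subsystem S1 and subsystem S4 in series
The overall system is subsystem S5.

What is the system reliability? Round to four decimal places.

R(A) = exp(−0.00066 × 100) = 0.936131
R(B) = exp(−0.0022 × 100) = 0.802519
R(C) = exp(−0.00084 × 100) = 0.919431
R(D) = exp(−0.0030 × 100) = 0.740818
R(E) = exp(−0.0017 × 100) = 0.843665
R(F) = exp(−0.0021 × 100) = 0.810584
Parallel (A and B): 1 − (1 − 0.936131)(1 − 0.802519) = 0.987387
Series (C and D): 0.919431 × 0.740818 = 0.681131
Series (E and F): 0.843665 × 0.810584 = 0.683861
Parallel ([0.681131] and [0.683861]): 1 − (1 − 0.681131)(1 − 0.683861) = 0.899193
Series ([0.987387] and [0.899193]): 0.987387 × 0.899193 = 0.8879

0.8879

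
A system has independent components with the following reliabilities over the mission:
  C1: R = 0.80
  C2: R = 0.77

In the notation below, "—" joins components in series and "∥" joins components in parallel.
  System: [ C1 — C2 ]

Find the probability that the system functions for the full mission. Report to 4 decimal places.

0.6160

Series (C1 and C2): 0.800000 × 0.770000 = 0.6160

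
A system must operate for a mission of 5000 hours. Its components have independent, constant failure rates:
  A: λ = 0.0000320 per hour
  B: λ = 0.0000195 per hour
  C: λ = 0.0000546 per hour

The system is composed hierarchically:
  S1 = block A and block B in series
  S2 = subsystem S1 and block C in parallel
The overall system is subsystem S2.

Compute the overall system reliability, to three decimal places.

0.946

R(A) = exp(−0.0000320 × 5000) = 0.85214
R(B) = exp(−0.0000195 × 5000) = 0.90710
R(C) = exp(−0.0000546 × 5000) = 0.76109
Series (A and B): 0.85214 × 0.90710 = 0.77298
Parallel ([0.77298] and C): 1 − (1 − 0.77298)(1 − 0.76109) = 0.946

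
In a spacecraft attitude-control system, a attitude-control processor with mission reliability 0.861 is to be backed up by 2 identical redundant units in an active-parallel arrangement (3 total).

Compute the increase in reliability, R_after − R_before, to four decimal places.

R_before = 0.861
R_after = 1 − (1 − 0.861)^3 = 0.9973
ΔR = 0.9973 − 0.861 = 0.1363

0.1363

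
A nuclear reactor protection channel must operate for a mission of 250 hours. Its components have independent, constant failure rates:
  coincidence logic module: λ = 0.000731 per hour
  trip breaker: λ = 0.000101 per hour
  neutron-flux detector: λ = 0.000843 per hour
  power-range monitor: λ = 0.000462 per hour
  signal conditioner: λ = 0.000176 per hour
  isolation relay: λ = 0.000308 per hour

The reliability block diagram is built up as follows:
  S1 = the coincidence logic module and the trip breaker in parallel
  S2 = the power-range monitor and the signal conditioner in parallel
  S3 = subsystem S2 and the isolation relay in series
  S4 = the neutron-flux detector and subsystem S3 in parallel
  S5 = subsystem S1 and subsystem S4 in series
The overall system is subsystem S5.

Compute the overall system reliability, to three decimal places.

0.981

R(coincidence logic module) = exp(−0.000731 × 250) = 0.83298
R(trip breaker) = exp(−0.000101 × 250) = 0.97507
R(neutron-flux detector) = exp(−0.000843 × 250) = 0.80998
R(power-range monitor) = exp(−0.000462 × 250) = 0.89092
R(signal conditioner) = exp(−0.000176 × 250) = 0.95695
R(isolation relay) = exp(−0.000308 × 250) = 0.92589
Parallel (coincidence logic module and trip breaker): 1 − (1 − 0.83298)(1 − 0.97507) = 0.99584
Parallel (power-range monitor and signal conditioner): 1 − (1 − 0.89092)(1 − 0.95695) = 0.99530
Series ([0.99530] and isolation relay): 0.99530 × 0.92589 = 0.92154
Parallel (neutron-flux detector and [0.92154]): 1 − (1 − 0.80998)(1 − 0.92154) = 0.98509
Series ([0.99584] and [0.98509]): 0.99584 × 0.98509 = 0.981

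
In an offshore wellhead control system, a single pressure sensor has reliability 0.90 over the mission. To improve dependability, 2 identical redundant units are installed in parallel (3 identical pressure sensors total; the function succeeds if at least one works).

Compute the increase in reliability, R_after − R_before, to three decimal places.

0.099

R_before = 0.90
R_after = 1 − (1 − 0.90)^3 = 0.999
ΔR = 0.999 − 0.90 = 0.099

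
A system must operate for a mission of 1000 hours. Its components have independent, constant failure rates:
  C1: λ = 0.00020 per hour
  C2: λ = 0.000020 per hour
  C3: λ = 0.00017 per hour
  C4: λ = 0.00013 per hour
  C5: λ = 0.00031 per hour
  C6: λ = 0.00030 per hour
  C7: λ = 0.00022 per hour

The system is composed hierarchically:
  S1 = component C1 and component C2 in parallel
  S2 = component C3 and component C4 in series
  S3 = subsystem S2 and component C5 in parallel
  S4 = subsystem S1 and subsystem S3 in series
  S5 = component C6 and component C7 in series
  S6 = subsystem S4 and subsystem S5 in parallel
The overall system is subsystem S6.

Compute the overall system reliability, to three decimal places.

0.971

R(C1) = exp(−0.00020 × 1000) = 0.81873
R(C2) = exp(−0.000020 × 1000) = 0.98020
R(C3) = exp(−0.00017 × 1000) = 0.84366
R(C4) = exp(−0.00013 × 1000) = 0.87810
R(C5) = exp(−0.00031 × 1000) = 0.73345
R(C6) = exp(−0.00030 × 1000) = 0.74082
R(C7) = exp(−0.00022 × 1000) = 0.80252
Parallel (C1 and C2): 1 − (1 − 0.81873)(1 − 0.98020) = 0.99641
Series (C3 and C4): 0.84366 × 0.87810 = 0.74082
Parallel ([0.74082] and C5): 1 − (1 − 0.74082)(1 − 0.73345) = 0.93092
Series ([0.99641] and [0.93092]): 0.99641 × 0.93092 = 0.92758
Series (C6 and C7): 0.74082 × 0.80252 = 0.59452
Parallel ([0.92758] and [0.59452]): 1 − (1 − 0.92758)(1 − 0.59452) = 0.971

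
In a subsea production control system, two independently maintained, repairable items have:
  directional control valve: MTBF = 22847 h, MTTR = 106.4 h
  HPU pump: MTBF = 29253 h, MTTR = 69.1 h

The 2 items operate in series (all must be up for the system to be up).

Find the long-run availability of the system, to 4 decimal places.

0.9930

A(directional control valve) = MTBF/(MTBF+MTTR) = 22847/(22847+106.4) = 0.995365
A(HPU pump) = MTBF/(MTBF+MTTR) = 29253/(29253+69.1) = 0.997643
Series availability: 0.995365 × 0.997643 = 0.9930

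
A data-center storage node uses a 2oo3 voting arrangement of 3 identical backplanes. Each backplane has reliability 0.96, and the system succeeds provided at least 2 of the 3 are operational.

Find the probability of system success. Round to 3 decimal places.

0.995

R = Σ_{i=2}^{3} C(3,i) p^i (1−p)^{3−i} with p = 0.96
C(3,2)·0.96^2·0.04^1 = 0.11059
C(3,3)·0.96^3·0.04^0 = 0.88474
Sum = 0.995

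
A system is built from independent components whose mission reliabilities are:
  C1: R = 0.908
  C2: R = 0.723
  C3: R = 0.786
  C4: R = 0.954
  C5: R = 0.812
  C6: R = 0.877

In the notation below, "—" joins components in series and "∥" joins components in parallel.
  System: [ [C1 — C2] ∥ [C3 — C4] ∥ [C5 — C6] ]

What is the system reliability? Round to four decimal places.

Series (C1 and C2): 0.908000 × 0.723000 = 0.656484
Series (C3 and C4): 0.786000 × 0.954000 = 0.749844
Series (C5 and C6): 0.812000 × 0.877000 = 0.712124
Parallel ([0.656484], [0.749844], and [0.712124]): 1 − (1 − 0.656484)(1 − 0.749844)(1 − 0.712124) = 0.9753

0.9753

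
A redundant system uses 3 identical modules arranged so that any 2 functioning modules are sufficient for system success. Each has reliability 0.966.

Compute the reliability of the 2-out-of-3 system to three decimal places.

0.997

R = Σ_{i=2}^{3} C(3,i) p^i (1−p)^{3−i} with p = 0.966
C(3,2)·0.966^2·0.034^1 = 0.09518
C(3,3)·0.966^3·0.034^0 = 0.90143
Sum = 0.997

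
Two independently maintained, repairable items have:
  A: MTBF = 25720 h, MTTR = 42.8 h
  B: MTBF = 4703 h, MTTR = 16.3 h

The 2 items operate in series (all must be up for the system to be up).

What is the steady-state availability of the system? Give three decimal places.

0.995

A(A) = MTBF/(MTBF+MTTR) = 25720/(25720+42.8) = 0.998339
A(B) = MTBF/(MTBF+MTTR) = 4703/(4703+16.3) = 0.996546
Series availability: 0.998339 × 0.996546 = 0.995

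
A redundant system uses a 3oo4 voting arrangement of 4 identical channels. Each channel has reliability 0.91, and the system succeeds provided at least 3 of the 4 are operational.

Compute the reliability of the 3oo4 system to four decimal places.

R = Σ_{i=3}^{4} C(4,i) p^i (1−p)^{4−i} with p = 0.91
C(4,3)·0.91^3·0.09^1 = 0.271286
C(4,4)·0.91^4·0.09^0 = 0.685750
Sum = 0.9570

0.9570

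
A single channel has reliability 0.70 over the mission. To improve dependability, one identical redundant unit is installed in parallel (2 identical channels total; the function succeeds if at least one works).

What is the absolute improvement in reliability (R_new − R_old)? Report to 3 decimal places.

0.210

R_before = 0.70
R_after = 1 − (1 − 0.70)^2 = 0.910
ΔR = 0.910 − 0.70 = 0.210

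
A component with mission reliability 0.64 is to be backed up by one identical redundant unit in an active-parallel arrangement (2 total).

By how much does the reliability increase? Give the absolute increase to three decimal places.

0.230

R_before = 0.64
R_after = 1 − (1 − 0.64)^2 = 0.870
ΔR = 0.870 − 0.64 = 0.230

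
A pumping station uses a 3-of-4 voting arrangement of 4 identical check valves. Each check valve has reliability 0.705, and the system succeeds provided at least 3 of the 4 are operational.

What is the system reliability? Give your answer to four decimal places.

R = Σ_{i=3}^{4} C(4,i) p^i (1−p)^{4−i} with p = 0.705
C(4,3)·0.705^3·0.295^1 = 0.413475
C(4,4)·0.705^4·0.295^0 = 0.247034
Sum = 0.6605

0.6605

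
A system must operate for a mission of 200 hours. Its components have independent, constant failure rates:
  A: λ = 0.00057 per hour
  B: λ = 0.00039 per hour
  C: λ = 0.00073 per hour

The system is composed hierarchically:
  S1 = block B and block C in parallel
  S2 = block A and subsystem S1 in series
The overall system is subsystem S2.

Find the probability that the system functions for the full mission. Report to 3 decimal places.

R(A) = exp(−0.00057 × 200) = 0.89226
R(B) = exp(−0.00039 × 200) = 0.92496
R(C) = exp(−0.00073 × 200) = 0.86416
Parallel (B and C): 1 − (1 − 0.92496)(1 − 0.86416) = 0.98981
Series (A and [0.98981]): 0.89226 × 0.98981 = 0.883

0.883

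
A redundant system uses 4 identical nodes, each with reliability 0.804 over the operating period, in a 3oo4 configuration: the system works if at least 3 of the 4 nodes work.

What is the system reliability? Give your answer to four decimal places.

0.8253

R = Σ_{i=3}^{4} C(4,i) p^i (1−p)^{4−i} with p = 0.804
C(4,3)·0.804^3·0.196^1 = 0.407459
C(4,4)·0.804^4·0.196^0 = 0.417854
Sum = 0.8253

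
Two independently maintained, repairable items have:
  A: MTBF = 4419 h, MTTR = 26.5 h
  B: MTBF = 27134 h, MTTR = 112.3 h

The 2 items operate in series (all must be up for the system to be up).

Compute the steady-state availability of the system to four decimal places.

0.9899

A(A) = MTBF/(MTBF+MTTR) = 4419/(4419+26.5) = 0.994039
A(B) = MTBF/(MTBF+MTTR) = 27134/(27134+112.3) = 0.995878
Series availability: 0.994039 × 0.995878 = 0.9899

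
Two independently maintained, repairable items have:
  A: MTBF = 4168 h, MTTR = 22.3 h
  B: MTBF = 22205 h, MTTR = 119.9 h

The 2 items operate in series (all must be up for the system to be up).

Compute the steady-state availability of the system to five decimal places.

A(A) = MTBF/(MTBF+MTTR) = 4168/(4168+22.3) = 0.994678
A(B) = MTBF/(MTBF+MTTR) = 22205/(22205+119.9) = 0.994629
Series availability: 0.994678 × 0.994629 = 0.98934

0.98934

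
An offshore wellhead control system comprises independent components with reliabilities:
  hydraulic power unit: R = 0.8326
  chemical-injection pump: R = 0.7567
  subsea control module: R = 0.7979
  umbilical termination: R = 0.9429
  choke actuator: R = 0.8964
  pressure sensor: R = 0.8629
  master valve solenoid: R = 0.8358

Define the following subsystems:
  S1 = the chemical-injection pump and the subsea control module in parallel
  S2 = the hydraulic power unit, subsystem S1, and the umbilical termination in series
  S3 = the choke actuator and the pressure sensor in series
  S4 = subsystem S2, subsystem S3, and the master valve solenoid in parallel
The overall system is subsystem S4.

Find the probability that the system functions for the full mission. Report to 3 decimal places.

Parallel (chemical-injection pump and subsea control module): 1 − (1 − 0.75670)(1 − 0.79790) = 0.95083
Series (hydraulic power unit, [0.95083], and umbilical termination): 0.83260 × 0.95083 × 0.94290 = 0.74646
Series (choke actuator and pressure sensor): 0.89640 × 0.86290 = 0.77350
Parallel ([0.74646], [0.77350], and master valve solenoid): 1 − (1 − 0.74646)(1 − 0.77350)(1 − 0.83580) = 0.991

0.991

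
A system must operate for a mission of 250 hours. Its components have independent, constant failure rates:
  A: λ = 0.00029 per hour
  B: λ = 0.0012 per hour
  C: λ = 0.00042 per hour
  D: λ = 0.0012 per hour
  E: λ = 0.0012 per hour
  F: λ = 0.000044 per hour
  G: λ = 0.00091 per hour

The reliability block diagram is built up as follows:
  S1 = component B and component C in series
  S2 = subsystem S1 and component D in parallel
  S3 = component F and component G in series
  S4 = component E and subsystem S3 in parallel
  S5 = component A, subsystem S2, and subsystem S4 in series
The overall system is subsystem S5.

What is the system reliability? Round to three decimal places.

R(A) = exp(−0.00029 × 250) = 0.93007
R(B) = exp(−0.0012 × 250) = 0.74082
R(C) = exp(−0.00042 × 250) = 0.90032
R(D) = exp(−0.0012 × 250) = 0.74082
R(E) = exp(−0.0012 × 250) = 0.74082
R(F) = exp(−0.000044 × 250) = 0.98906
R(G) = exp(−0.00091 × 250) = 0.79652
Series (B and C): 0.74082 × 0.90032 = 0.66698
Parallel ([0.66698] and D): 1 − (1 − 0.66698)(1 − 0.74082) = 0.91369
Series (F and G): 0.98906 × 0.79652 = 0.78781
Parallel (E and [0.78781]): 1 − (1 − 0.74082)(1 − 0.78781) = 0.94500
Series (A, [0.91369], and [0.94500]): 0.93007 × 0.91369 × 0.94500 = 0.803

0.803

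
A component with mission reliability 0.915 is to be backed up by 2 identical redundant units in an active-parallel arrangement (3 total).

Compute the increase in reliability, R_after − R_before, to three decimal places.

R_before = 0.915
R_after = 1 − (1 − 0.915)^3 = 0.999
ΔR = 0.999 − 0.915 = 0.084

0.084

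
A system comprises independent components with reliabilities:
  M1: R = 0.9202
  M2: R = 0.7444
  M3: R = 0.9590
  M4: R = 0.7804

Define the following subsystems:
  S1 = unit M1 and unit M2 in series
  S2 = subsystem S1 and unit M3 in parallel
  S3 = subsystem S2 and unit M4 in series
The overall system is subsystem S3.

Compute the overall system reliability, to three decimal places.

0.770

Series (M1 and M2): 0.92020 × 0.74440 = 0.68500
Parallel ([0.68500] and M3): 1 − (1 − 0.68500)(1 − 0.95900) = 0.98709
Series ([0.98709] and M4): 0.98709 × 0.78040 = 0.770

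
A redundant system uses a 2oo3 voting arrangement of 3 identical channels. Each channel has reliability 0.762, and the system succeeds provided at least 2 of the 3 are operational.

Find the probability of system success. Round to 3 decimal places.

R = Σ_{i=2}^{3} C(3,i) p^i (1−p)^{3−i} with p = 0.762
C(3,2)·0.762^2·0.238^1 = 0.41458
C(3,3)·0.762^3·0.238^0 = 0.44245
Sum = 0.857

0.857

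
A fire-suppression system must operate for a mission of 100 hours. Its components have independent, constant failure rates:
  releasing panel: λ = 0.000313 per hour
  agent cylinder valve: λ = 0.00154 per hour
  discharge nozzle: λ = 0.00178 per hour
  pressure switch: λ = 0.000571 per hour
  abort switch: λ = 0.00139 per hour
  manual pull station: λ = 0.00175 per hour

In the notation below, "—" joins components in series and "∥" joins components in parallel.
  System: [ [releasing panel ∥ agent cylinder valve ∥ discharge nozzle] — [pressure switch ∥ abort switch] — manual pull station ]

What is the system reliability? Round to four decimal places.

0.8328

R(releasing panel) = exp(−0.000313 × 100) = 0.969185
R(agent cylinder valve) = exp(−0.00154 × 100) = 0.857272
R(discharge nozzle) = exp(−0.00178 × 100) = 0.836942
R(pressure switch) = exp(−0.000571 × 100) = 0.944500
R(abort switch) = exp(−0.00139 × 100) = 0.870228
R(manual pull station) = exp(−0.00175 × 100) = 0.839457
Parallel (releasing panel, agent cylinder valve, and discharge nozzle): 1 − (1 − 0.969185)(1 − 0.857272)(1 − 0.836942) = 0.999283
Parallel (pressure switch and abort switch): 1 − (1 − 0.944500)(1 − 0.870228) = 0.992798
Series ([0.999283], [0.992798], and manual pull station): 0.999283 × 0.992798 × 0.839457 = 0.8328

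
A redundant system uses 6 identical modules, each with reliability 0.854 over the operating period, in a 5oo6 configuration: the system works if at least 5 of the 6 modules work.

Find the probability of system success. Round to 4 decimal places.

R = Σ_{i=5}^{6} C(6,i) p^i (1−p)^{6−i} with p = 0.854
C(6,5)·0.854^5·0.146^1 = 0.397918
C(6,6)·0.854^6·0.146^0 = 0.387925
Sum = 0.7858

0.7858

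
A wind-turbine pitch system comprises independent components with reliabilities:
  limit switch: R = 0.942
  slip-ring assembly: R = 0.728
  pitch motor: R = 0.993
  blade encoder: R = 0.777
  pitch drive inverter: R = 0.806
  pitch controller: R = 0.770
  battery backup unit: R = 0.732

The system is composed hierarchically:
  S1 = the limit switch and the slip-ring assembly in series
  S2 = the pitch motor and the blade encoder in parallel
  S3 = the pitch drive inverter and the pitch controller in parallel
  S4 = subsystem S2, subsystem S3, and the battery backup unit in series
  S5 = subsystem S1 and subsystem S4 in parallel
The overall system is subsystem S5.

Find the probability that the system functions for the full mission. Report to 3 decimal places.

Series (limit switch and slip-ring assembly): 0.94200 × 0.72800 = 0.68578
Parallel (pitch motor and blade encoder): 1 − (1 − 0.99300)(1 − 0.77700) = 0.99844
Parallel (pitch drive inverter and pitch controller): 1 − (1 − 0.80600)(1 − 0.77000) = 0.95538
Series ([0.99844], [0.95538], and battery backup unit): 0.99844 × 0.95538 × 0.73200 = 0.69825
Parallel ([0.68578] and [0.69825]): 1 − (1 − 0.68578)(1 − 0.69825) = 0.905

0.905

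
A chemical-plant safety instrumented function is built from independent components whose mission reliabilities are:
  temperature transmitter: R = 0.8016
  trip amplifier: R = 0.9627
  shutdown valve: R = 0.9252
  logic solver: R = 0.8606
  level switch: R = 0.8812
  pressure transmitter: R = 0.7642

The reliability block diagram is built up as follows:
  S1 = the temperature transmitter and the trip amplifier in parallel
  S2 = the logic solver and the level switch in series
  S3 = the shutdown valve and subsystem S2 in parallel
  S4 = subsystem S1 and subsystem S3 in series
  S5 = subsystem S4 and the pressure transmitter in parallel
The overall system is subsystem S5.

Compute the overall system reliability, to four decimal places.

Parallel (temperature transmitter and trip amplifier): 1 − (1 − 0.801600)(1 − 0.962700) = 0.992600
Series (logic solver and level switch): 0.860600 × 0.881200 = 0.758361
Parallel (shutdown valve and [0.758361]): 1 − (1 − 0.925200)(1 − 0.758361) = 0.981925
Series ([0.992600] and [0.981925]): 0.992600 × 0.981925 = 0.974659
Parallel ([0.974659] and pressure transmitter): 1 − (1 − 0.974659)(1 − 0.764200) = 0.9940

0.9940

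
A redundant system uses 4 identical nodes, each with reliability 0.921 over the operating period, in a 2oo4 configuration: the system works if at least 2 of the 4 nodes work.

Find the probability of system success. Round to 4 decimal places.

R = Σ_{i=2}^{4} C(4,i) p^i (1−p)^{4−i} with p = 0.921
C(4,2)·0.921^2·0.079^2 = 0.031763
C(4,3)·0.921^3·0.079^1 = 0.246869
C(4,4)·0.921^4·0.079^0 = 0.719513
Sum = 0.9981

0.9981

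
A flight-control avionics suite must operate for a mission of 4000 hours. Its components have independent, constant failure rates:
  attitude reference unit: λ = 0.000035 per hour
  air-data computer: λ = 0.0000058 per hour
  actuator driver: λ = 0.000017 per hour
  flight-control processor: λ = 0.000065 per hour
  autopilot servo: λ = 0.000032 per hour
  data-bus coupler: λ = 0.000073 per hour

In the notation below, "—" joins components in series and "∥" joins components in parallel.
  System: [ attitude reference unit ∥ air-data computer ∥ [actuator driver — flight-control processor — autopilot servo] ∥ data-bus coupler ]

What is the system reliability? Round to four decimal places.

0.9997

R(attitude reference unit) = exp(−0.000035 × 4000) = 0.869358
R(air-data computer) = exp(−0.0000058 × 4000) = 0.977067
R(actuator driver) = exp(−0.000017 × 4000) = 0.934260
R(flight-control processor) = exp(−0.000065 × 4000) = 0.771052
R(autopilot servo) = exp(−0.000032 × 4000) = 0.879853
R(data-bus coupler) = exp(−0.000073 × 4000) = 0.746769
Series (actuator driver, flight-control processor, and autopilot servo): 0.934260 × 0.771052 × 0.879853 = 0.633814
Parallel (attitude reference unit, air-data computer, [0.633814], and data-bus coupler): 1 − (1 − 0.869358)(1 − 0.977067)(1 − 0.633814)(1 − 0.746769) = 0.9997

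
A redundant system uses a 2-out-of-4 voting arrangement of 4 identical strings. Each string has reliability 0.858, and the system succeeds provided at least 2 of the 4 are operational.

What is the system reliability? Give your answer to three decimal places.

0.990

R = Σ_{i=2}^{4} C(4,i) p^i (1−p)^{4−i} with p = 0.858
C(4,2)·0.858^2·0.142^2 = 0.08906
C(4,3)·0.858^3·0.142^1 = 0.35877
C(4,4)·0.858^4·0.142^0 = 0.54194
Sum = 0.990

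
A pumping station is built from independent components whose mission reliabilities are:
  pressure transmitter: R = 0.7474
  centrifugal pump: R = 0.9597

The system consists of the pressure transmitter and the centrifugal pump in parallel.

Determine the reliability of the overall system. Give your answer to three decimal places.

0.990

Parallel (pressure transmitter and centrifugal pump): 1 − (1 − 0.74740)(1 − 0.95970) = 0.990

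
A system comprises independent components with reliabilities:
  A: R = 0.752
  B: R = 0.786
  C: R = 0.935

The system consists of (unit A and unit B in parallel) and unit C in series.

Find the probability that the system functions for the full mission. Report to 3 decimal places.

Parallel (A and B): 1 − (1 − 0.75200)(1 − 0.78600) = 0.94693
Series ([0.94693] and C): 0.94693 × 0.93500 = 0.885

0.885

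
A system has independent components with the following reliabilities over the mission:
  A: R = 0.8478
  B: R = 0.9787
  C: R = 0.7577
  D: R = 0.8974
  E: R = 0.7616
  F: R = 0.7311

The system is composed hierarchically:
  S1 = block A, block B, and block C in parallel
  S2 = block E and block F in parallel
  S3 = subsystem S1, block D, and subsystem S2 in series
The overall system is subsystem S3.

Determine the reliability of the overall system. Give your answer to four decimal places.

Parallel (A, B, and C): 1 − (1 − 0.847800)(1 − 0.978700)(1 − 0.757700) = 0.999214
Parallel (E and F): 1 − (1 − 0.761600)(1 − 0.731100) = 0.935894
Series ([0.999214], D, and [0.935894]): 0.999214 × 0.897400 × 0.935894 = 0.8392

0.8392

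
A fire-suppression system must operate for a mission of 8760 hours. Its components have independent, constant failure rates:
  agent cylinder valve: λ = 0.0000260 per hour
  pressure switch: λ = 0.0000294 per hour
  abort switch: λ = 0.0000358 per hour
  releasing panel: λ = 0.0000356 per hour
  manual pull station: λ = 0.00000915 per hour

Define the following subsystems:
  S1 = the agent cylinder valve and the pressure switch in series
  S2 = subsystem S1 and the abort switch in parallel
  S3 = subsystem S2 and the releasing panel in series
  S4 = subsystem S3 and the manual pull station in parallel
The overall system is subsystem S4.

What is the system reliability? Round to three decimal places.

0.974

R(agent cylinder valve) = exp(−0.0000260 × 8760) = 0.79632
R(pressure switch) = exp(−0.0000294 × 8760) = 0.77295
R(abort switch) = exp(−0.0000358 × 8760) = 0.73081
R(releasing panel) = exp(−0.0000356 × 8760) = 0.73209
R(manual pull station) = exp(−0.00000915 × 8760) = 0.92297
Series (agent cylinder valve and pressure switch): 0.79632 × 0.77295 = 0.61552
Parallel ([0.61552] and abort switch): 1 − (1 − 0.61552)(1 − 0.73081) = 0.89650
Series ([0.89650] and releasing panel): 0.89650 × 0.73209 = 0.65632
Parallel ([0.65632] and manual pull station): 1 − (1 − 0.65632)(1 − 0.92297) = 0.974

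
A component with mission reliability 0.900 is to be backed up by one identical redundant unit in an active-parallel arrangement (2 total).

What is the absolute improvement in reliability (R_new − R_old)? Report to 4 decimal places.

R_before = 0.900
R_after = 1 − (1 − 0.900)^2 = 0.9900
ΔR = 0.9900 − 0.900 = 0.0900

0.0900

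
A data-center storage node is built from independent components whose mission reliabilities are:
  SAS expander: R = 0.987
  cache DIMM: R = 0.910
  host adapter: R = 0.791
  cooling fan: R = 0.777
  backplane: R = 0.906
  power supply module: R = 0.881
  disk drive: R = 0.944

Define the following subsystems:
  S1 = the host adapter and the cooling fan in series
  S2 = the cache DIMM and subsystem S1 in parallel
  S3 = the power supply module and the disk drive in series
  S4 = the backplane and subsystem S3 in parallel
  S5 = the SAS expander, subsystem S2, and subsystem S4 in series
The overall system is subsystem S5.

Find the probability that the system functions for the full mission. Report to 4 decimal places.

Series (host adapter and cooling fan): 0.791000 × 0.777000 = 0.614607
Parallel (cache DIMM and [0.614607]): 1 − (1 − 0.910000)(1 − 0.614607) = 0.965315
Series (power supply module and disk drive): 0.881000 × 0.944000 = 0.831664
Parallel (backplane and [0.831664]): 1 − (1 − 0.906000)(1 − 0.831664) = 0.984176
Series (SAS expander, [0.965315], and [0.984176]): 0.987000 × 0.965315 × 0.984176 = 0.9377

0.9377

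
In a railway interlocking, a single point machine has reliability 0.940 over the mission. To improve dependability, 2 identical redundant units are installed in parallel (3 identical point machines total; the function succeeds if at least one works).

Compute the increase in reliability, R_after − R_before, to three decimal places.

0.060

R_before = 0.940
R_after = 1 − (1 − 0.940)^3 = 1.000
ΔR = 1.000 − 0.940 = 0.060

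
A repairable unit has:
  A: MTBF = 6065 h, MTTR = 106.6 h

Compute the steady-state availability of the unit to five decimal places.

0.98273

A(A) = MTBF/(MTBF+MTTR) = 6065/(6065+106.6) = 0.98273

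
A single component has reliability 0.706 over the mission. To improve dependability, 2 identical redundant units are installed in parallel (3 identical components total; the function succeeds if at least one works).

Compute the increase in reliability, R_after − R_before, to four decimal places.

R_before = 0.706
R_after = 1 − (1 − 0.706)^3 = 0.9746
ΔR = 0.9746 − 0.706 = 0.2686

0.2686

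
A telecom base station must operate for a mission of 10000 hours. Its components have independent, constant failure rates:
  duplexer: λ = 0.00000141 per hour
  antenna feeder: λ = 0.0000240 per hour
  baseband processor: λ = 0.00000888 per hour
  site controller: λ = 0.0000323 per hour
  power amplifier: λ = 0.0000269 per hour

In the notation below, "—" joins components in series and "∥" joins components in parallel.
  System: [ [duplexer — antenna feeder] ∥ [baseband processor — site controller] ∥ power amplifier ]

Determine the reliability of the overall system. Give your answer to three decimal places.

R(duplexer) = exp(−0.00000141 × 10000) = 0.98600
R(antenna feeder) = exp(−0.0000240 × 10000) = 0.78663
R(baseband processor) = exp(−0.00000888 × 10000) = 0.91503
R(site controller) = exp(−0.0000323 × 10000) = 0.72397
R(power amplifier) = exp(−0.0000269 × 10000) = 0.76414
Series (duplexer and antenna feeder): 0.98600 × 0.78663 = 0.77562
Series (baseband processor and site controller): 0.91503 × 0.72397 = 0.66245
Parallel ([0.77562], [0.66245], and power amplifier): 1 − (1 − 0.77562)(1 − 0.66245)(1 − 0.76414) = 0.982

0.982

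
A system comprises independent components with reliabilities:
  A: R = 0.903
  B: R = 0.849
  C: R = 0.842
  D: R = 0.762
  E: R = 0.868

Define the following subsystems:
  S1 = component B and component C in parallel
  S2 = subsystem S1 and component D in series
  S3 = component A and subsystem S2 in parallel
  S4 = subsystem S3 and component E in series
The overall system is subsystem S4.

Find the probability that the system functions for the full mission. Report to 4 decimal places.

0.8464

Parallel (B and C): 1 − (1 − 0.849000)(1 − 0.842000) = 0.976142
Series ([0.976142] and D): 0.976142 × 0.762000 = 0.743820
Parallel (A and [0.743820]): 1 − (1 − 0.903000)(1 − 0.743820) = 0.975151
Series ([0.975151] and E): 0.975151 × 0.868000 = 0.8464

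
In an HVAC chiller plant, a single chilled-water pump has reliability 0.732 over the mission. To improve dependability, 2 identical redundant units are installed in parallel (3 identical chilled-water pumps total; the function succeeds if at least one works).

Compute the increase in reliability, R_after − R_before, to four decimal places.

0.2488

R_before = 0.732
R_after = 1 − (1 − 0.732)^3 = 0.9808
ΔR = 0.9808 − 0.732 = 0.2488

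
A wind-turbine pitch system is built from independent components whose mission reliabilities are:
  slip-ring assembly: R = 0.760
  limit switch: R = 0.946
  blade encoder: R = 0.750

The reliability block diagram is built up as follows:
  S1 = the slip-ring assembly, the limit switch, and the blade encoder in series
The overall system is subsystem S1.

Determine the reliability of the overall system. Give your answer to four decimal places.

Series (slip-ring assembly, limit switch, and blade encoder): 0.760000 × 0.946000 × 0.750000 = 0.5392

0.5392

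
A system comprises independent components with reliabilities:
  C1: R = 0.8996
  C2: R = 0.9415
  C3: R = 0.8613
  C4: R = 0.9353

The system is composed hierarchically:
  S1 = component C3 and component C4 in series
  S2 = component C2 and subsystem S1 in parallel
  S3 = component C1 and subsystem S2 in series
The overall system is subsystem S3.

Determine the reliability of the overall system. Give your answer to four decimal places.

0.8894

Series (C3 and C4): 0.861300 × 0.935300 = 0.805574
Parallel (C2 and [0.805574]): 1 − (1 − 0.941500)(1 − 0.805574) = 0.988626
Series (C1 and [0.988626]): 0.899600 × 0.988626 = 0.8894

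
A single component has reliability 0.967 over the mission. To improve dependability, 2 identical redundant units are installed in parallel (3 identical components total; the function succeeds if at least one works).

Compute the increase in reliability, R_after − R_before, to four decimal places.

0.0330

R_before = 0.967
R_after = 1 − (1 − 0.967)^3 = 1.0000
ΔR = 1.0000 − 0.967 = 0.0330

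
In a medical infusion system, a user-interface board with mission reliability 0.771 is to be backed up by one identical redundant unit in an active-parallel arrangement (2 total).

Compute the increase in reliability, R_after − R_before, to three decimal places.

0.177

R_before = 0.771
R_after = 1 − (1 − 0.771)^2 = 0.948
ΔR = 0.948 − 0.771 = 0.177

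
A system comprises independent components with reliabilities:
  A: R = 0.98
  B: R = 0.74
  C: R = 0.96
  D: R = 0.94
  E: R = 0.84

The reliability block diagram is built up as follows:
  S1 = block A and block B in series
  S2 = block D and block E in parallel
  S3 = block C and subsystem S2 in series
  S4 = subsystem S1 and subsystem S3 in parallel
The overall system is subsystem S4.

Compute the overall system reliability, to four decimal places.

Series (A and B): 0.980000 × 0.740000 = 0.725200
Parallel (D and E): 1 − (1 − 0.940000)(1 − 0.840000) = 0.990400
Series (C and [0.990400]): 0.960000 × 0.990400 = 0.950784
Parallel ([0.725200] and [0.950784]): 1 − (1 − 0.725200)(1 − 0.950784) = 0.9865

0.9865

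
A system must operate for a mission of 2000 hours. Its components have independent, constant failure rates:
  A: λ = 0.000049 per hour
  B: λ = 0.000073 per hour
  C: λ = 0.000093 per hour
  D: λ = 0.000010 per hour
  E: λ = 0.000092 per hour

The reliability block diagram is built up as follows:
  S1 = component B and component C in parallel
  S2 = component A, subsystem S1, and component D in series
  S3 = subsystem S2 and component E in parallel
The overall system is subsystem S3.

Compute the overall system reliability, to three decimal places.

0.978

R(A) = exp(−0.000049 × 2000) = 0.90665
R(B) = exp(−0.000073 × 2000) = 0.86416
R(C) = exp(−0.000093 × 2000) = 0.83027
R(D) = exp(−0.000010 × 2000) = 0.98020
R(E) = exp(−0.000092 × 2000) = 0.83194
Parallel (B and C): 1 − (1 − 0.86416)(1 − 0.83027) = 0.97694
Series (A, [0.97694], and D): 0.90665 × 0.97694 × 0.98020 = 0.86820
Parallel ([0.86820] and E): 1 − (1 − 0.86820)(1 − 0.83194) = 0.978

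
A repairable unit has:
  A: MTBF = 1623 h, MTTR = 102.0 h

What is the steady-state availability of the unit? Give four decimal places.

0.9409

A(A) = MTBF/(MTBF+MTTR) = 1623/(1623+102.0) = 0.9409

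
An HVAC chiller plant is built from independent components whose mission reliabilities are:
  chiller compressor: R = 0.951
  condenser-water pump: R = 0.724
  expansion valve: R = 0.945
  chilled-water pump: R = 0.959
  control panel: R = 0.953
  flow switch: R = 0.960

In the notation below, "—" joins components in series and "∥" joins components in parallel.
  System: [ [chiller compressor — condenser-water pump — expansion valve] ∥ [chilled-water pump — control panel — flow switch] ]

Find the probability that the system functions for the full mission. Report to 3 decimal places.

0.957

Series (chiller compressor, condenser-water pump, and expansion valve): 0.95100 × 0.72400 × 0.94500 = 0.65066
Series (chilled-water pump, control panel, and flow switch): 0.95900 × 0.95300 × 0.96000 = 0.87737
Parallel ([0.65066] and [0.87737]): 1 − (1 − 0.65066)(1 − 0.87737) = 0.957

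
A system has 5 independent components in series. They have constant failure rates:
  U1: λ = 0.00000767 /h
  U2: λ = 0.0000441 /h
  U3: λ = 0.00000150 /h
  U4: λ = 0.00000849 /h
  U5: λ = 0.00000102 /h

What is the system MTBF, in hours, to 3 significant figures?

Series of exponential components: λ_sys = Σ λ_i
λ_sys = 0.00000767 + 0.0000441 + 0.00000150 + 0.00000849 + 0.00000102 = 6.2780e-05 /h
MTBF = 1 / λ_sys = 15900 h

15900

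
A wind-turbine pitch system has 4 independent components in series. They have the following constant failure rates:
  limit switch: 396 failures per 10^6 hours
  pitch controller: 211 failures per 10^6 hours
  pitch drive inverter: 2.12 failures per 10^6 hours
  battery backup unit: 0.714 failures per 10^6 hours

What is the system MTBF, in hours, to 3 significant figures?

Series of exponential components: λ_sys = Σ λ_i
λ_sys = 0.000396 + 0.000211 + 0.00000212 + 0.000000714 = 6.0983e-04 /h
MTBF = 1 / λ_sys = 1640 h

1640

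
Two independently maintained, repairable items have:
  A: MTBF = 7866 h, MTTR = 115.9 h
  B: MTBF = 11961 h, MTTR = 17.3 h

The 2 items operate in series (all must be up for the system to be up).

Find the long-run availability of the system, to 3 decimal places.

A(A) = MTBF/(MTBF+MTTR) = 7866/(7866+115.9) = 0.985480
A(B) = MTBF/(MTBF+MTTR) = 11961/(11961+17.3) = 0.998556
Series availability: 0.985480 × 0.998556 = 0.984

0.984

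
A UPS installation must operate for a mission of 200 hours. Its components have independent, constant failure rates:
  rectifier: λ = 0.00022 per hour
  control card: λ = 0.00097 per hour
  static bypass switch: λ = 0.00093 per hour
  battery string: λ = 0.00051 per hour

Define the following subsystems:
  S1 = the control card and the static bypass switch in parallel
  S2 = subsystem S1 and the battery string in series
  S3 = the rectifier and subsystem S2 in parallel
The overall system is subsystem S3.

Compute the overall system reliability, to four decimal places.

R(rectifier) = exp(−0.00022 × 200) = 0.956954
R(control card) = exp(−0.00097 × 200) = 0.823658
R(static bypass switch) = exp(−0.00093 × 200) = 0.830274
R(battery string) = exp(−0.00051 × 200) = 0.903030
Parallel (control card and static bypass switch): 1 − (1 − 0.823658)(1 − 0.830274) = 0.970070
Series ([0.970070] and battery string): 0.970070 × 0.903030 = 0.876002
Parallel (rectifier and [0.876002]): 1 − (1 − 0.956954)(1 − 0.876002) = 0.9947

0.9947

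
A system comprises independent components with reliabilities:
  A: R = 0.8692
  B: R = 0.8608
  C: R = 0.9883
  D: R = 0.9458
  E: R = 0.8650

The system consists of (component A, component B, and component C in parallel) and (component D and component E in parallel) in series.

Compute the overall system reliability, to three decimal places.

Parallel (A, B, and C): 1 − (1 − 0.86920)(1 − 0.86080)(1 − 0.98830) = 0.99979
Parallel (D and E): 1 − (1 − 0.94580)(1 − 0.86500) = 0.99268
Series ([0.99979] and [0.99268]): 0.99979 × 0.99268 = 0.992

0.992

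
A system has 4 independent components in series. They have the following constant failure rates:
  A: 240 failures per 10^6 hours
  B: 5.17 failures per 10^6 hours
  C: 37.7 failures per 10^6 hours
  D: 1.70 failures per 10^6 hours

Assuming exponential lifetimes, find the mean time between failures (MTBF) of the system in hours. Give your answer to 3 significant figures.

Series of exponential components: λ_sys = Σ λ_i
λ_sys = 0.000240 + 0.00000517 + 0.0000377 + 0.00000170 = 2.8457e-04 /h
MTBF = 1 / λ_sys = 3510 h

3510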